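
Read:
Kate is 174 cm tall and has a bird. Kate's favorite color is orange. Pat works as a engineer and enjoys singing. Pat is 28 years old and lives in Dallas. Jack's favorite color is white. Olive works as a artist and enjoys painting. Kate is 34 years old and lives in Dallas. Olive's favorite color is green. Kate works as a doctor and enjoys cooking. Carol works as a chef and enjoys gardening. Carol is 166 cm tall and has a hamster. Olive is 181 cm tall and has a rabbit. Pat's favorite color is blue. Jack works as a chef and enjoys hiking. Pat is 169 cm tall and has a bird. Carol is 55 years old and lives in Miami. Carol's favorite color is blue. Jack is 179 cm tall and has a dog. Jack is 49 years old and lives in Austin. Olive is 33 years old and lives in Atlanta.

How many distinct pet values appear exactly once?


Unique pet values: 3

3


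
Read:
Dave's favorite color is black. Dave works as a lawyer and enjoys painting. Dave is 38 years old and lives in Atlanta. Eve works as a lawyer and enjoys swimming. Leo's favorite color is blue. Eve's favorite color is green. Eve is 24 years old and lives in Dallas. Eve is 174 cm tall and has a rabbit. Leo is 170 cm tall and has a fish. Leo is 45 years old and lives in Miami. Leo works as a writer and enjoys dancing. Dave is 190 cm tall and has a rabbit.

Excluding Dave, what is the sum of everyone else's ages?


Sum (excluding Dave): 69

69


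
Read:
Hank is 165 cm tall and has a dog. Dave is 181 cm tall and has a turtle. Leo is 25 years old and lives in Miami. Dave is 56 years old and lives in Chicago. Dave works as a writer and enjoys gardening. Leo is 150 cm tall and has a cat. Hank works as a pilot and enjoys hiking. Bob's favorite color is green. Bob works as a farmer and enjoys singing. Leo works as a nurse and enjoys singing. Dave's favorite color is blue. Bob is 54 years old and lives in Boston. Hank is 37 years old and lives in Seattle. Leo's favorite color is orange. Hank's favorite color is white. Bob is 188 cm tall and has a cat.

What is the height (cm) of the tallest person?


Tallest: Bob at 188 cm

188


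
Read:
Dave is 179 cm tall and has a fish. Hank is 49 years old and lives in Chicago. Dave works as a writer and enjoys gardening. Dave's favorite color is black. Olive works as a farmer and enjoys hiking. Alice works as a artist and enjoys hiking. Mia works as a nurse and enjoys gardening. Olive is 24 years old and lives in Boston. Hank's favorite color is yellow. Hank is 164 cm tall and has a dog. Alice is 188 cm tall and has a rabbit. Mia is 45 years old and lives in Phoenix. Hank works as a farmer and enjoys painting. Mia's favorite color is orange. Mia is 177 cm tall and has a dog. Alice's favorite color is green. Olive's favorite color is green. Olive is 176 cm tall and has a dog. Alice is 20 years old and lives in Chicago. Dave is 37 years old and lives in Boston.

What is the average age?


Sum=175, n=5, avg=35

35


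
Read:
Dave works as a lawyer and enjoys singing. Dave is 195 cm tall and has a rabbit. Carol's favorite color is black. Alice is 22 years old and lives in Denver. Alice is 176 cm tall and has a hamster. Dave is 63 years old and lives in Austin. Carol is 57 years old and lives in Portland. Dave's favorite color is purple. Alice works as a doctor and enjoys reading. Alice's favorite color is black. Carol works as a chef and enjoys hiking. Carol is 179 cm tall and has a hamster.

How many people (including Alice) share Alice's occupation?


Alice is a doctor. Count = 1

1


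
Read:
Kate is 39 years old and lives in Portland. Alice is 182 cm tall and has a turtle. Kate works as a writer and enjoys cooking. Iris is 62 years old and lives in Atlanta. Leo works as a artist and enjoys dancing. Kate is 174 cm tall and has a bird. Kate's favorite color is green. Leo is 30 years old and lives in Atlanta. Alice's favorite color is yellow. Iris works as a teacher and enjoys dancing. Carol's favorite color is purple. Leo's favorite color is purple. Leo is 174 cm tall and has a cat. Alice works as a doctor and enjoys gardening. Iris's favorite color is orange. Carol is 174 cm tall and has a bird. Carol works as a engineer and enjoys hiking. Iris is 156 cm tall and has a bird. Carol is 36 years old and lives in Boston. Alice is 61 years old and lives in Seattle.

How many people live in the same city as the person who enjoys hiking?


Person with hobby hiking is Carol, city Boston. Count = 1

1


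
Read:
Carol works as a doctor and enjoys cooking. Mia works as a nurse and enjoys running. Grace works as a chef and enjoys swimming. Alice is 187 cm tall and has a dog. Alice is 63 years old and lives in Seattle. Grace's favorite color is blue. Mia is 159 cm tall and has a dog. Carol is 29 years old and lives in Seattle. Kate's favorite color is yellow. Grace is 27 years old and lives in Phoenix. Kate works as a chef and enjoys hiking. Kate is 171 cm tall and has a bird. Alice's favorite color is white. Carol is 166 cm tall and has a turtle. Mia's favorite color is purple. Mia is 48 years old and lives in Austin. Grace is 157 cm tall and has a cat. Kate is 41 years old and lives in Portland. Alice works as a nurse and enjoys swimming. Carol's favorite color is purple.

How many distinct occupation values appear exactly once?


Unique occupation values: 1

1


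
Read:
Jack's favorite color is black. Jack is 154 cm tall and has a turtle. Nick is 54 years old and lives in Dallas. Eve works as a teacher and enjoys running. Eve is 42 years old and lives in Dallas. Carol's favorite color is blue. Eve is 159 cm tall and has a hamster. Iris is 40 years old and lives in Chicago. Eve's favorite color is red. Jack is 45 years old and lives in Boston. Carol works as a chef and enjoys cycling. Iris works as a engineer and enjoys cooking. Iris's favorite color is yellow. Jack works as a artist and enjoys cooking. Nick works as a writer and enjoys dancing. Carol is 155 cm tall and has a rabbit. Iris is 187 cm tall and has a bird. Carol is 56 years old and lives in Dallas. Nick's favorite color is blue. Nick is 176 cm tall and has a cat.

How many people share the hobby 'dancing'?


Count: 1

1


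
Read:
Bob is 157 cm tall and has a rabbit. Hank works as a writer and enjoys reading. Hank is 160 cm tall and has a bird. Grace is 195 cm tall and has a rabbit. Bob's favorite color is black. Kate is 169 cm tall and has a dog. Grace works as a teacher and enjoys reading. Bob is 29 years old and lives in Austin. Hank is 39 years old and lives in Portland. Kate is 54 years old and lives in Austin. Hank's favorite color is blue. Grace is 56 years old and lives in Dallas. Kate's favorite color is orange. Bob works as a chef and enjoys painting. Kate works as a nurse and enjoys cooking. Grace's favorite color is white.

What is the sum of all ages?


29+54+39+56 = 178

178


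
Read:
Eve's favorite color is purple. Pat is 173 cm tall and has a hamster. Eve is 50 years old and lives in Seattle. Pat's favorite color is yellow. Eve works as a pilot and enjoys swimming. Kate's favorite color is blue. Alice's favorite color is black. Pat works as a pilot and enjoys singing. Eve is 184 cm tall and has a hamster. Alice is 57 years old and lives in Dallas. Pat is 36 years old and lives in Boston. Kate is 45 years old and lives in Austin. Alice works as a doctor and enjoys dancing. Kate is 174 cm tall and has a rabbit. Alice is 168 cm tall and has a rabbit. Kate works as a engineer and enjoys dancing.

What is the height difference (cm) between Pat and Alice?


|173 - 168| = 5

5


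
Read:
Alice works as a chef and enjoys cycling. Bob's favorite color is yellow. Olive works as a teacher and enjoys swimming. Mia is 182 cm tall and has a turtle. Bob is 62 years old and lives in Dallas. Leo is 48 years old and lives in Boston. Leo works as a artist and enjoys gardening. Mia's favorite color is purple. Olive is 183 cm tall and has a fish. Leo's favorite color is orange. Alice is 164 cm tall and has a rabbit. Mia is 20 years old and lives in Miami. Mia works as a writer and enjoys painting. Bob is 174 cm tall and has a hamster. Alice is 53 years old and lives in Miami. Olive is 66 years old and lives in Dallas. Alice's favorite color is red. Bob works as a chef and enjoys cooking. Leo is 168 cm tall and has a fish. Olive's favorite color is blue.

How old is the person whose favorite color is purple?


Person with favorite color=purple is Mia, age 20

20


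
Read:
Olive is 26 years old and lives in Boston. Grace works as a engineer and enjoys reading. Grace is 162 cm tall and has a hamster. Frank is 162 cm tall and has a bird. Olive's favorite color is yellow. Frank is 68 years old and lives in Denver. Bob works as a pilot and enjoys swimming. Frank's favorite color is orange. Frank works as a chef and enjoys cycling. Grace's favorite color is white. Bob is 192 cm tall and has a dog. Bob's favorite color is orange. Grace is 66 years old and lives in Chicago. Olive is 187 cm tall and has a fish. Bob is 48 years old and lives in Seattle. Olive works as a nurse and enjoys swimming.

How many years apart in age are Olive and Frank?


26 vs 68, diff = 42

42


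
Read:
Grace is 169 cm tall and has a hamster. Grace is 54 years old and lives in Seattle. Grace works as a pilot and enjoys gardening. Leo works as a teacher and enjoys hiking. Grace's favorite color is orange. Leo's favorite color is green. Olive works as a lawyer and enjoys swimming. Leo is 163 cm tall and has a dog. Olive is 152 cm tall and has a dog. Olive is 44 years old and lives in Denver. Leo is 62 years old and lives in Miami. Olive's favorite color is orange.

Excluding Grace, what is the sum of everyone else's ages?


Sum (excluding Grace): 106

106


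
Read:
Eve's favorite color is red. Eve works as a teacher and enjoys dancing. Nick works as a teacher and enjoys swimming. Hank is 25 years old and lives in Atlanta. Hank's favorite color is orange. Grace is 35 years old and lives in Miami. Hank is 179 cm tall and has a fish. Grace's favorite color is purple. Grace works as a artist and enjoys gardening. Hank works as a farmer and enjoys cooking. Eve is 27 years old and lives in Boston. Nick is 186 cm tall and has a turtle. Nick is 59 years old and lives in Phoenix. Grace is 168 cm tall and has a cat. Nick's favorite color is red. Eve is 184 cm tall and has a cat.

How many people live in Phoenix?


Count in Phoenix: 1

1


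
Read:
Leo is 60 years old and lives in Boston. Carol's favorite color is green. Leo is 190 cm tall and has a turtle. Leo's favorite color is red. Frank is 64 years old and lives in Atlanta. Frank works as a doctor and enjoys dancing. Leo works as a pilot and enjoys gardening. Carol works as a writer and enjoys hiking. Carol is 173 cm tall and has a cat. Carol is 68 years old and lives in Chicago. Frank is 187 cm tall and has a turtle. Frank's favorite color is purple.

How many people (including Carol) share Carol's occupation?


Carol is a writer. Count = 1

1


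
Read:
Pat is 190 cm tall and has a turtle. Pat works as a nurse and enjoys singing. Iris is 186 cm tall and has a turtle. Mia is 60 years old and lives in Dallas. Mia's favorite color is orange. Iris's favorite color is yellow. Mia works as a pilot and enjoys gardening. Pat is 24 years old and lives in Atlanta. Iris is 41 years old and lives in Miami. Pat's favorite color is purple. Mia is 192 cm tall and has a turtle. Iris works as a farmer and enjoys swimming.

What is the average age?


Sum=125, n=3, avg=41.67

41.67


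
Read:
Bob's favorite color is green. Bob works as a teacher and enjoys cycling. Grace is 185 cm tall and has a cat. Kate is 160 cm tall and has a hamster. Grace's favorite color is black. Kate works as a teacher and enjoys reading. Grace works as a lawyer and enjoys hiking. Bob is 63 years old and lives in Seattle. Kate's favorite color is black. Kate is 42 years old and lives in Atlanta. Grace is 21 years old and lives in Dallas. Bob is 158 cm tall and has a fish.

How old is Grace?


Grace is 21 years old

21


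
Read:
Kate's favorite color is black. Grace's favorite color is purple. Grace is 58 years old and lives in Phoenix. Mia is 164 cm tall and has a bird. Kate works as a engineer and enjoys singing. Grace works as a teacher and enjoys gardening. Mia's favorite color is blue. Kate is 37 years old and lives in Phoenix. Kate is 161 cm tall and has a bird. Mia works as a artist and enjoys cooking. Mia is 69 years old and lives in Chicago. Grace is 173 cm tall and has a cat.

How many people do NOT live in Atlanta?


Not in Atlanta: 3

3


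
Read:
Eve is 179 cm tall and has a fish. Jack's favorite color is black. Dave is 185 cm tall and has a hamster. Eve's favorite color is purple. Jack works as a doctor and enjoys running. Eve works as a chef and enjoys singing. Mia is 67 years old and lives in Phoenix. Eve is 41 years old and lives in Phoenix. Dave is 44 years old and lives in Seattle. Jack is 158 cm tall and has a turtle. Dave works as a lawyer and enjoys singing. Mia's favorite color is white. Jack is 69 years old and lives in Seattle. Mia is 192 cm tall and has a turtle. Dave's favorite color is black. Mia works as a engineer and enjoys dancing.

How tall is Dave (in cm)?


Dave is 185 cm tall

185


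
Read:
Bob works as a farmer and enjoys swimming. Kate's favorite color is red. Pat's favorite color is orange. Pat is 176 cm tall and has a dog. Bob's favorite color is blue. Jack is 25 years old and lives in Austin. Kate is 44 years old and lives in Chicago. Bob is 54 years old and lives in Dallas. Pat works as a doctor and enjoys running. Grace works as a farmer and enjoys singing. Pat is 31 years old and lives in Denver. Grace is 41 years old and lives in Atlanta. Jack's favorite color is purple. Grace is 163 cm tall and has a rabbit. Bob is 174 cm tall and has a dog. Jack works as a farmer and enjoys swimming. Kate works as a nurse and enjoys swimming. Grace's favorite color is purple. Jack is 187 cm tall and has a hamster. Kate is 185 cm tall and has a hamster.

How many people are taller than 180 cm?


Taller than 180: 2

2


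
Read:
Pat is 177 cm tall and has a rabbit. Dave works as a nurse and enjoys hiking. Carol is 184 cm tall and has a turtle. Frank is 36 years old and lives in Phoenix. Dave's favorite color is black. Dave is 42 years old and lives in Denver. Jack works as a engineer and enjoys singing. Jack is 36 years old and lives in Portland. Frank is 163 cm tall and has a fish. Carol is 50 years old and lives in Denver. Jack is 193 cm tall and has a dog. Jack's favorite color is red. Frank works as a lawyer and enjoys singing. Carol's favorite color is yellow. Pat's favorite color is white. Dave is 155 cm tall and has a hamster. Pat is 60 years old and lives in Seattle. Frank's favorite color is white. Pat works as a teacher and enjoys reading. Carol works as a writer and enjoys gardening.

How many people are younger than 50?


Filter: 3

3


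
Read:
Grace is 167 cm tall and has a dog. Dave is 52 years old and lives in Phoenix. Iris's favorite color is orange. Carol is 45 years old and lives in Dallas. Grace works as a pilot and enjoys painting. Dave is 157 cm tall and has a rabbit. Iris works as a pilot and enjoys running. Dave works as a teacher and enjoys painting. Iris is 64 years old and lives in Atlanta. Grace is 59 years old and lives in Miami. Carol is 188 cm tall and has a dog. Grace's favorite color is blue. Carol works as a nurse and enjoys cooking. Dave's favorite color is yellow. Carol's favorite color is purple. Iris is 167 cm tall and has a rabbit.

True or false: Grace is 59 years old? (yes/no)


Grace is actually 59. yes

yes


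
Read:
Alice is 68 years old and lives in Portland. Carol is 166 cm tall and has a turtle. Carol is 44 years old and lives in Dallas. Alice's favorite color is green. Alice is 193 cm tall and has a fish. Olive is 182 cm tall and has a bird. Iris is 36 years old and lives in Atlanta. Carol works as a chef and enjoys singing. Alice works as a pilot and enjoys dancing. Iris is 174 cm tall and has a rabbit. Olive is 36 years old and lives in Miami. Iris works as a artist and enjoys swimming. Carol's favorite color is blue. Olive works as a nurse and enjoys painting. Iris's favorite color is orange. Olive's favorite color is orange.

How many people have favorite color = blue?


Count: 1

1


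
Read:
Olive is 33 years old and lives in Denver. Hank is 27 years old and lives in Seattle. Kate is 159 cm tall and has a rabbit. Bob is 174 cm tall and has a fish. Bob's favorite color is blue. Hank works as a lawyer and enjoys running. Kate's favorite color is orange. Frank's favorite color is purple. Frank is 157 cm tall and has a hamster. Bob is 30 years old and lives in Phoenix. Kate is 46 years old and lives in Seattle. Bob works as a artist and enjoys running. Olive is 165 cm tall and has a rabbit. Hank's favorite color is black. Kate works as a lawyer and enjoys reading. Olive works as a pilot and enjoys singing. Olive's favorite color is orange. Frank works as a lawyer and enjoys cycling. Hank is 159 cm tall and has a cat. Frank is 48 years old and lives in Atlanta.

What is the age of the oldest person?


Oldest: Frank at 48

48


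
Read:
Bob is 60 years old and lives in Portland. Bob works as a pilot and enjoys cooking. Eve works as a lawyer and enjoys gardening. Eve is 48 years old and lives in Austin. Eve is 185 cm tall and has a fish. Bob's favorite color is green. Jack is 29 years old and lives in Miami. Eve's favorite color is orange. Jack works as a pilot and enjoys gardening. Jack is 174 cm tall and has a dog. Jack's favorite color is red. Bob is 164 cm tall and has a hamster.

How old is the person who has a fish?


Person with fish is Eve, age 48

48


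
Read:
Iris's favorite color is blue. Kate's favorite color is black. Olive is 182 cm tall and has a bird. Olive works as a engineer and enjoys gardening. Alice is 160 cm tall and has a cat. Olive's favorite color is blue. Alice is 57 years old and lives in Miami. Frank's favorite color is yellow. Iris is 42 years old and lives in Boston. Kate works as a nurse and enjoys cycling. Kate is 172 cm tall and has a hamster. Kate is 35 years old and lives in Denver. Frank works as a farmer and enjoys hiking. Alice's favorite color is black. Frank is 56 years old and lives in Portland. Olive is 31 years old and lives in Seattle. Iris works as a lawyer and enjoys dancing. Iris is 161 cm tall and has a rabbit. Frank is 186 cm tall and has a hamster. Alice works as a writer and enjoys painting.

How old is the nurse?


The nurse is Kate, age 35

35


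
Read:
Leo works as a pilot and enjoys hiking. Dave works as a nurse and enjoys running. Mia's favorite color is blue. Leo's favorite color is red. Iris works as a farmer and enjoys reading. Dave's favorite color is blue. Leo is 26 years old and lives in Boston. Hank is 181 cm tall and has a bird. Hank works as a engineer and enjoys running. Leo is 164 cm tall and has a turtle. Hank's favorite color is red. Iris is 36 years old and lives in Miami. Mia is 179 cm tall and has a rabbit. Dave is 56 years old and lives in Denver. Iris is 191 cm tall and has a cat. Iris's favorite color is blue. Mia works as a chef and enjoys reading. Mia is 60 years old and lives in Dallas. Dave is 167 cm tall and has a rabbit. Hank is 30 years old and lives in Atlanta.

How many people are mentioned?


People: Dave, Mia, Leo, Iris, Hank. Count = 5

5


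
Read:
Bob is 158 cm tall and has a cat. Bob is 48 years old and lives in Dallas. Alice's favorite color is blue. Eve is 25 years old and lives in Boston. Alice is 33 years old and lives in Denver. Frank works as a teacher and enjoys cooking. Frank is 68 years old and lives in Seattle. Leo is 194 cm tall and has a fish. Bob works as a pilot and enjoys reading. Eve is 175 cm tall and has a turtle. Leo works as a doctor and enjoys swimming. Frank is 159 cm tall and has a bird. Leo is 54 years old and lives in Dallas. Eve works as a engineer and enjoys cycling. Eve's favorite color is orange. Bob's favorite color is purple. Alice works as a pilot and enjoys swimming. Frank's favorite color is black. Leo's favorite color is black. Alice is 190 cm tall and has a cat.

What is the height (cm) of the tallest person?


Tallest: Leo at 194 cm

194


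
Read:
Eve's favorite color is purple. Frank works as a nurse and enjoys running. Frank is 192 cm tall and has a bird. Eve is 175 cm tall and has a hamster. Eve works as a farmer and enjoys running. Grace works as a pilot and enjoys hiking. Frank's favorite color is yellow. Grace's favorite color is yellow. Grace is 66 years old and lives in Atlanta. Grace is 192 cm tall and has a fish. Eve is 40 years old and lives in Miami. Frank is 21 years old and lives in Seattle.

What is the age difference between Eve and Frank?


|40 - 21| = 19

19


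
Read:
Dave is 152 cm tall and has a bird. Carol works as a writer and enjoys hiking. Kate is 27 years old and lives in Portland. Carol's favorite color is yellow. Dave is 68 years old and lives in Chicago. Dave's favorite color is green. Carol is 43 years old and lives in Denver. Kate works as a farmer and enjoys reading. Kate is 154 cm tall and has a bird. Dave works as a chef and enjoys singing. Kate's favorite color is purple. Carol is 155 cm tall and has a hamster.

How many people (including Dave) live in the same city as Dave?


Dave lives in Chicago. Count = 1

1


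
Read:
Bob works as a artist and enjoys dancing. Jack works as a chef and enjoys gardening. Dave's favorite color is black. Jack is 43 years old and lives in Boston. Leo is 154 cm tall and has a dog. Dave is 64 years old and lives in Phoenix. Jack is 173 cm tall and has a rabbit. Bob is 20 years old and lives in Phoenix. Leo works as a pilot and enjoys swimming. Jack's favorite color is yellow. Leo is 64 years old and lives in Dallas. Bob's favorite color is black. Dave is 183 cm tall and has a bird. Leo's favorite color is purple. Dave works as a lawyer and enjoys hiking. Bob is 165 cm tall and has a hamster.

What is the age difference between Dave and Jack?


|64 - 43| = 21

21


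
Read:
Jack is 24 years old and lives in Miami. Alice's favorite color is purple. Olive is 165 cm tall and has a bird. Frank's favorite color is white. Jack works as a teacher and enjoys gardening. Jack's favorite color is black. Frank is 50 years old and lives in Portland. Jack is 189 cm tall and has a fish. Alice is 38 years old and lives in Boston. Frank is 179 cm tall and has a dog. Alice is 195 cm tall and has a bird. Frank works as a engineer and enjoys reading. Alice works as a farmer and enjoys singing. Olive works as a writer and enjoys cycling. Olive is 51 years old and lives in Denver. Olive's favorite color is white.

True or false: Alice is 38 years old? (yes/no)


Alice is actually 38. yes

yes


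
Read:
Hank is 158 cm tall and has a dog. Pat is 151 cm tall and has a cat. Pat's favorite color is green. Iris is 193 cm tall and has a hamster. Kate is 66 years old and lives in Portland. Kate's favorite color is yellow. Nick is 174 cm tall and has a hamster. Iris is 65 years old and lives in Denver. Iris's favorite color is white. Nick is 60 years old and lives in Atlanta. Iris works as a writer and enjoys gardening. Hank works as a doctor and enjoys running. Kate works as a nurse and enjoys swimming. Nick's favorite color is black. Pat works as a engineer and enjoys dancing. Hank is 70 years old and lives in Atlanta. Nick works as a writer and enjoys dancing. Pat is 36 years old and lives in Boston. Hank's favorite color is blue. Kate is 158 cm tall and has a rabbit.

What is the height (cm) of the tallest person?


Tallest: Iris at 193 cm

193


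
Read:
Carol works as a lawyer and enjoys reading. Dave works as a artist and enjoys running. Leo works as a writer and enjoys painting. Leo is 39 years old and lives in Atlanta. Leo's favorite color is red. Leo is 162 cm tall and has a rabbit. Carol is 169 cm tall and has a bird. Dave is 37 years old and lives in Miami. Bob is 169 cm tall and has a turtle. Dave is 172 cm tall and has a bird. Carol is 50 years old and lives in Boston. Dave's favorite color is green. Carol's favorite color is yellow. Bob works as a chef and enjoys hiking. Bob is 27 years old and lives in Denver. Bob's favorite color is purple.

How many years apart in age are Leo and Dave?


39 vs 37, diff = 2

2


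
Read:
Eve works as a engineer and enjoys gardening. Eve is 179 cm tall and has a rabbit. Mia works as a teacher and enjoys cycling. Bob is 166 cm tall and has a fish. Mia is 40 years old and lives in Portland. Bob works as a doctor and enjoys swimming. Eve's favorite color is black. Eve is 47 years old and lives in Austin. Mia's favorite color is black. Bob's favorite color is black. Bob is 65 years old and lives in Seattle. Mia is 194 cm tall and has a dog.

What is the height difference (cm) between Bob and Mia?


|166 - 194| = 28

28


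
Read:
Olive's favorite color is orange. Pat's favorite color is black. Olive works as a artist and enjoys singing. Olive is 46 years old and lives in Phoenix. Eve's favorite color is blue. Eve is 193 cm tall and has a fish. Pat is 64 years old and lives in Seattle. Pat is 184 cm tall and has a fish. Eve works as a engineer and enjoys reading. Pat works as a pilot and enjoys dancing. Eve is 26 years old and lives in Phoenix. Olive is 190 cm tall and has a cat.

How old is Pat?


Pat is 64 years old

64


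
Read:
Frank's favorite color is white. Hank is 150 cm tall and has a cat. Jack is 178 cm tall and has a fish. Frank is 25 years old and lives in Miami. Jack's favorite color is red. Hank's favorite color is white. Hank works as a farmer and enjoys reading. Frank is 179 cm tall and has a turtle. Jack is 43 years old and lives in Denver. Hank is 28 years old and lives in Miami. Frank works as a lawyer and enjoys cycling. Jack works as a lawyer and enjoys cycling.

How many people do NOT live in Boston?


Not in Boston: 3

3


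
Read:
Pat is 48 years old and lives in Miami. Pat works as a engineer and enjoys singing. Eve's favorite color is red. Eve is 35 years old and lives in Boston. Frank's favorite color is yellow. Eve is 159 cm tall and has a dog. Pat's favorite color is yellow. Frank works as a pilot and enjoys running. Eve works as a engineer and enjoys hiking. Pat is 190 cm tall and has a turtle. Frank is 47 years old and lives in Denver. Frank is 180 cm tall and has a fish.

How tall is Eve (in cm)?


Eve is 159 cm tall

159


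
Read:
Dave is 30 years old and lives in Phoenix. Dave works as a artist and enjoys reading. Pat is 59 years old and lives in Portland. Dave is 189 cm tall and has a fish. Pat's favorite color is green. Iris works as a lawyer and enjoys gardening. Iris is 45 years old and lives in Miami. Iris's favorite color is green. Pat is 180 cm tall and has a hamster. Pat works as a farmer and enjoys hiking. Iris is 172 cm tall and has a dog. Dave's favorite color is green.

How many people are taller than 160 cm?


Taller than 160: 3

3


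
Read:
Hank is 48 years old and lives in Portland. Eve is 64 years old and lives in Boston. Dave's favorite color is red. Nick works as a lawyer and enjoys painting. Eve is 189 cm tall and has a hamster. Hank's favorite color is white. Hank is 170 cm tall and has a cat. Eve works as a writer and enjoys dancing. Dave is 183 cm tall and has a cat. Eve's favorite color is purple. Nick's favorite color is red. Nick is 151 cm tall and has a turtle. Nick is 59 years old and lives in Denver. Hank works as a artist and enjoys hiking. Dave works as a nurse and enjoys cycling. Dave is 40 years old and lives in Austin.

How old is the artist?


The artist is Hank, age 48

48


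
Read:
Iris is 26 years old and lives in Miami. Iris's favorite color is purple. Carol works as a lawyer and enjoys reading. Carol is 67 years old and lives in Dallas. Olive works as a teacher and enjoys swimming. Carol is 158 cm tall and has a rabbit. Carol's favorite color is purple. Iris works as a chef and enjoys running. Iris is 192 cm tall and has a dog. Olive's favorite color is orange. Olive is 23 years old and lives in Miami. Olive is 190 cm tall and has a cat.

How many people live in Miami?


Count in Miami: 2

2


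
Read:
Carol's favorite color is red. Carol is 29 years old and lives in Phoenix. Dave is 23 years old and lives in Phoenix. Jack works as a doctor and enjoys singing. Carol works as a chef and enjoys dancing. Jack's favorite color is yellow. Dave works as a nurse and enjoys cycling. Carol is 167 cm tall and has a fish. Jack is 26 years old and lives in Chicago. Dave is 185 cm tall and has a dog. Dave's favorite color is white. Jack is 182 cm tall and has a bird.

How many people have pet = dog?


Count: 1

1


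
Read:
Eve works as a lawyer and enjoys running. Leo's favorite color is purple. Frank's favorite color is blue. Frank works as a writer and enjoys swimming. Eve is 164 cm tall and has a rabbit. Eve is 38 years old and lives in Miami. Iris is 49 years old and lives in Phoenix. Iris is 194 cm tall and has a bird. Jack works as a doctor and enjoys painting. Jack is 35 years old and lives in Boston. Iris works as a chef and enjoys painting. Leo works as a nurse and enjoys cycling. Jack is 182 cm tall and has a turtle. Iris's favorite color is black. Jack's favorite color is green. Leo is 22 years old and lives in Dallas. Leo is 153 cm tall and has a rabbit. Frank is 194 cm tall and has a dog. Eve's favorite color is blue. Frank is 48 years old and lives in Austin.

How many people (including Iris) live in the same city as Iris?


Iris lives in Phoenix. Count = 1

1


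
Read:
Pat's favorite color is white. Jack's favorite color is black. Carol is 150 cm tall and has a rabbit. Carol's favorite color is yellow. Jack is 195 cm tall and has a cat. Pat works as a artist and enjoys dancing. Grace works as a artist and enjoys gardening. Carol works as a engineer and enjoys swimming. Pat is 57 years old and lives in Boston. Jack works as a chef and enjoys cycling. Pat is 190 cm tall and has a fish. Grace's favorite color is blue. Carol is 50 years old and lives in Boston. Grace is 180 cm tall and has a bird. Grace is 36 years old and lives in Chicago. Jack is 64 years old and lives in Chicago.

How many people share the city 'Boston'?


Count: 2

2


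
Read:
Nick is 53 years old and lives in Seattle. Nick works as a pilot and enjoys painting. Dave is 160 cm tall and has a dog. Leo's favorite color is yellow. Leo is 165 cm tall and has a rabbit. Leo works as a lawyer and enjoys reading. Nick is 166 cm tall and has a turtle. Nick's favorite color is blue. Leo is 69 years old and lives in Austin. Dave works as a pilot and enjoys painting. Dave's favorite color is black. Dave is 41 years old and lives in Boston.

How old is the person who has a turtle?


Person with turtle is Nick, age 53

53


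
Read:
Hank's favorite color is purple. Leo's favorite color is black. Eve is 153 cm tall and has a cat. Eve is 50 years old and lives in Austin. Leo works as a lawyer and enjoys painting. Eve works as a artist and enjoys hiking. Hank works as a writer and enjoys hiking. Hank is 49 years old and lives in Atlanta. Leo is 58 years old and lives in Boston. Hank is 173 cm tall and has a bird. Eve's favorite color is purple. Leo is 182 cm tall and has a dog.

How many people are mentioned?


People: Leo, Hank, Eve. Count = 3

3


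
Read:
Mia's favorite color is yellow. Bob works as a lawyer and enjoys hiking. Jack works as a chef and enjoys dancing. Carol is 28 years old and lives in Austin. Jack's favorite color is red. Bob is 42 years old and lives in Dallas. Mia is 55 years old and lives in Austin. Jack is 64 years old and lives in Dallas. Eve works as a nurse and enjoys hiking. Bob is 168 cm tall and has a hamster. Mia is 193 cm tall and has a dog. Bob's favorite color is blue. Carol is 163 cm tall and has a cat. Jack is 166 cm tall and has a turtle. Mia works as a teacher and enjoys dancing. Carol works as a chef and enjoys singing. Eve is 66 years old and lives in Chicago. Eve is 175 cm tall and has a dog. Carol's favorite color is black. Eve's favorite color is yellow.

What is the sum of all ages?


42+64+66+55+28 = 255

255


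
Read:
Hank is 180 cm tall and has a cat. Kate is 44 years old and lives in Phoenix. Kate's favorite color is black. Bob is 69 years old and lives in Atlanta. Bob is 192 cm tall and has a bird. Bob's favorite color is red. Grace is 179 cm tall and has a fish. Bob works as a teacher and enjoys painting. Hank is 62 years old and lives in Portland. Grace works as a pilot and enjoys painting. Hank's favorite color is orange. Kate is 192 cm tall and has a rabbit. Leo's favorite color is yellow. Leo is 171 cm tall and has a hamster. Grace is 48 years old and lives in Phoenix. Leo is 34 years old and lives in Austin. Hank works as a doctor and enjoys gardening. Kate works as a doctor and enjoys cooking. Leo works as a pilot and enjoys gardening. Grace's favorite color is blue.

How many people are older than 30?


Filter: 5

5


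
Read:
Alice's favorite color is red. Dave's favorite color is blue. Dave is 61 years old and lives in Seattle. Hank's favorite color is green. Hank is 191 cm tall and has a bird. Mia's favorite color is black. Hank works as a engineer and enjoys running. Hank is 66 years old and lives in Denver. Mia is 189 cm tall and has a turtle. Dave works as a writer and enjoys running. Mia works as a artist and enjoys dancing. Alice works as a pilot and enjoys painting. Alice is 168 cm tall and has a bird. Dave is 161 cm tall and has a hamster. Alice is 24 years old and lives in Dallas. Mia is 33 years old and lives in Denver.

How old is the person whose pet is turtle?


Person with pet=turtle is Mia, age 33

33


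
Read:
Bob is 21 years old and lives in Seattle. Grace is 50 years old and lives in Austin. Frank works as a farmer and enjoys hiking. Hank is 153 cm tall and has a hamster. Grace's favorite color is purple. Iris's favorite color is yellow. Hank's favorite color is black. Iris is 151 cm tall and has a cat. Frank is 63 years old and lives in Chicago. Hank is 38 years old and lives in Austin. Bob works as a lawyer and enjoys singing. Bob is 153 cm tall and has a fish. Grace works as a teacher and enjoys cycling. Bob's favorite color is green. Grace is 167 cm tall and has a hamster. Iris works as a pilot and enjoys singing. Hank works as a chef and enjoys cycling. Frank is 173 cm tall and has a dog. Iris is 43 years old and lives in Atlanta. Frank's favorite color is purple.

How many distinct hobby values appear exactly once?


Unique hobby values: 1

1


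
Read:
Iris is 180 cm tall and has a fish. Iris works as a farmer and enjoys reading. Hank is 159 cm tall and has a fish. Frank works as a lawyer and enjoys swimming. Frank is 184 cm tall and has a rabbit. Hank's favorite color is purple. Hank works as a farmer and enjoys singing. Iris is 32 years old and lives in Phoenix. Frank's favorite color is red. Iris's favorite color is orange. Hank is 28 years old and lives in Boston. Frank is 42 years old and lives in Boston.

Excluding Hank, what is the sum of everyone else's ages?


Sum (excluding Hank): 74

74


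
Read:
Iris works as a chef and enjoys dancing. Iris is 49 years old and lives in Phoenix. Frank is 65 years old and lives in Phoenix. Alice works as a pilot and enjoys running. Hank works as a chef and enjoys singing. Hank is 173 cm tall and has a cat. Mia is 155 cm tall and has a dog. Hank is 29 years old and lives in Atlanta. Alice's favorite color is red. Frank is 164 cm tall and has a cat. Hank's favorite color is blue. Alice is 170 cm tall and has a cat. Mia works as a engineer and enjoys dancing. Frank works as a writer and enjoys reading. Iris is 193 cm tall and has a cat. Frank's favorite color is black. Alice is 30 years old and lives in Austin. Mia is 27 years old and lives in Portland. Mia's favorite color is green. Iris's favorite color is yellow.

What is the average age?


Sum=200, n=5, avg=40

40


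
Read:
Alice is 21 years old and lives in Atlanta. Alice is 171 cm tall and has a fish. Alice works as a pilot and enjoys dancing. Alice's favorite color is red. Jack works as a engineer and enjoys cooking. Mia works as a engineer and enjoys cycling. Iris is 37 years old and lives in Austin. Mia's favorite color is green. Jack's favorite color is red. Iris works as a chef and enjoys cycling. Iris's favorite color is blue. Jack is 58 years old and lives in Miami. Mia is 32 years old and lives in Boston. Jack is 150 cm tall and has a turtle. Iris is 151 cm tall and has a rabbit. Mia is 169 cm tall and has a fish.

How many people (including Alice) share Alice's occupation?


Alice is a pilot. Count = 1

1


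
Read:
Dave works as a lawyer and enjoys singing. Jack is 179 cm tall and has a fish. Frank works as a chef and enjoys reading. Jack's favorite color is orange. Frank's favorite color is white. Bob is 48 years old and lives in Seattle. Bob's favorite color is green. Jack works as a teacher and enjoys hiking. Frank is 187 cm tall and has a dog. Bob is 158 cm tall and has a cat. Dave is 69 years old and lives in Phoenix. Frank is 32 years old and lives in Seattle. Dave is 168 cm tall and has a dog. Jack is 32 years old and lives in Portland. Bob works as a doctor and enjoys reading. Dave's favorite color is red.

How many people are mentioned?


People: Bob, Dave, Frank, Jack. Count = 4

4


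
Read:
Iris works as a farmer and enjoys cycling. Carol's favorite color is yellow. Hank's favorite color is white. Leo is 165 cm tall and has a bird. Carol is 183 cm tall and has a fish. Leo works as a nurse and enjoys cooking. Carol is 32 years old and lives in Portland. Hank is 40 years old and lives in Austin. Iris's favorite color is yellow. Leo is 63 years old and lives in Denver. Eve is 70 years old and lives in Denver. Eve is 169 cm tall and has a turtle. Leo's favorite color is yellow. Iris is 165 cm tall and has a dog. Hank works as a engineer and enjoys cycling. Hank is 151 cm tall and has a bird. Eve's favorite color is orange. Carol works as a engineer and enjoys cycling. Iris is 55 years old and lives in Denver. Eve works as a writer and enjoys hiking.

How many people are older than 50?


Filter: 3

3


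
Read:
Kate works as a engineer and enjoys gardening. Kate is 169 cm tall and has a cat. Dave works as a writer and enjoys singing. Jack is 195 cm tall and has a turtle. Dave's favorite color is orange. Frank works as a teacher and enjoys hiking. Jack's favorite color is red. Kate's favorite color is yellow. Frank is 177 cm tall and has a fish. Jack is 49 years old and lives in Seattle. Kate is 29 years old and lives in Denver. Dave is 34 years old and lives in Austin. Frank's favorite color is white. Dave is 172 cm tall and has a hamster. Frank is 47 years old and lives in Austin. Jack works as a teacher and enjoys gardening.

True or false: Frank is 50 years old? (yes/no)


Frank is actually 47. no

no


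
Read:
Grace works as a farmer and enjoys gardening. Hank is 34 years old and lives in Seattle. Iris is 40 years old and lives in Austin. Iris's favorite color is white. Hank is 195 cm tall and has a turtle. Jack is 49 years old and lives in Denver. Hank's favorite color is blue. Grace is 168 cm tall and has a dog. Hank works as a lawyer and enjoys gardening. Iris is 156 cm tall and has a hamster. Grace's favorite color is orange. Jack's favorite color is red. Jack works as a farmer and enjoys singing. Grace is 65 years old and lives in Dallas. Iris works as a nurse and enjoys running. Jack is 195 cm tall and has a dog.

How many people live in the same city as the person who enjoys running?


Person with hobby running is Iris, city Austin. Count = 1

1


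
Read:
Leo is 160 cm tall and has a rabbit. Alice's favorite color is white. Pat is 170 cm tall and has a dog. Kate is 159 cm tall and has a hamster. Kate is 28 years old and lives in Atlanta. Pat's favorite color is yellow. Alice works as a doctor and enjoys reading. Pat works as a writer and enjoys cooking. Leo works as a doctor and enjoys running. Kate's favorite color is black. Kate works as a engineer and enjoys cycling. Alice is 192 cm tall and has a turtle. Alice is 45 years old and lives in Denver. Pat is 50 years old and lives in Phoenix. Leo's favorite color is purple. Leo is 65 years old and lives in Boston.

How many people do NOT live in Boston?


Not in Boston: 3

3
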